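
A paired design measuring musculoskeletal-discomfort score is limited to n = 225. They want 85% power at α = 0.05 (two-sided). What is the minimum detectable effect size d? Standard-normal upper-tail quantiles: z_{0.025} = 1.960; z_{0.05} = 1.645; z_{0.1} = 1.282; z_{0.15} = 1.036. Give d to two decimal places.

d_min ≈ 0.20

For a single sample (or paired design) of n = 225: d_min = (z_{α/2} + z_β)/√n.
z-sum = 1.960 + 1.036 = 2.996.
d_min = 2.996 / √225 = 2.996 / 15.000 = 0.200.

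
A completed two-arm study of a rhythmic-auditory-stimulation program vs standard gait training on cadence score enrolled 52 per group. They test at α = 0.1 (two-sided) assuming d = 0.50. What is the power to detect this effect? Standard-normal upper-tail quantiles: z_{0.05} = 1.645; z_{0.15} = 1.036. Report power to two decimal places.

power ≈ 0.82

For two equal groups, power = Φ(d·√(n/2) − z_{α/2}).
d·√(n/2) = 0.50 × √(52/2) = 0.50 × 5.099 = 2.550.
z_β = 2.550 − 1.645 = 0.905.
Power = Φ(0.905) = 0.817.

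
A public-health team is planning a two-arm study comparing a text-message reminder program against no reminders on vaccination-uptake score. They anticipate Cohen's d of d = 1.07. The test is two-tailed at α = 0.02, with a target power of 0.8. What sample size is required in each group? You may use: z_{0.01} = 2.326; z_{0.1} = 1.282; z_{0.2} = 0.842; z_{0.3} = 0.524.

For two independent groups with equal n: n = 2·((z_{α/2} + z_β) / d)².
z_{α/2} + z_β = 2.326 + 0.842 = 3.168.
n = 2 × (3.168 / 1.07)² = 2 × 2.961² = 2 × 8.77 = 17.5.
Round up to the next whole participant.

n = 18 per group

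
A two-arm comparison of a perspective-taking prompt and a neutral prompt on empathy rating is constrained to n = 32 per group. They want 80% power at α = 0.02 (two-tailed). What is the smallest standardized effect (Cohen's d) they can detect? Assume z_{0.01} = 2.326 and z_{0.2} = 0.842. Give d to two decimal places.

d_min ≈ 0.79

For two independent groups of n = 32 each: d_min = (z_{α/2} + z_β)·√(2/n).
z-sum = 2.326 + 0.842 = 3.168.
d_min = 3.168 × √(2/32) = 3.168 × 0.2500 = 0.792.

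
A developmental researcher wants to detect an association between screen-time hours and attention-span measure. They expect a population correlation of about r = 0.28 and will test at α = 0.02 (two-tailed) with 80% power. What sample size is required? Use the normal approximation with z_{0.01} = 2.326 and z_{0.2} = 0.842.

n = 125

Fisher's z: C = ½·ln((1+r)/(1−r)) = ½·ln(1.7778) = 0.2877.
n = ((z_{α/2} + z_β)/C)² + 3.
(2.326 + 0.842) / 0.2877 = 3.168 / 0.2877 = 11.011.
n = 11.011² + 3 = 121.25 + 3 = 124.3.
Round up.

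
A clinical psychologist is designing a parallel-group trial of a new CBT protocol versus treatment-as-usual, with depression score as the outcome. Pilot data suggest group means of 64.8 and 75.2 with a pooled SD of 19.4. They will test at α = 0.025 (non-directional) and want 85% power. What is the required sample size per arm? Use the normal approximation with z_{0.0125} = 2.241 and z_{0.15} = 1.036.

n = 75 per group

Cohen's d = |M₁ − M₂| / SD_pooled = |64.8 − 75.2| / 19.4 = 10.4 / 19.4 = 0.536.
For two independent groups with equal n: n = 2·((z_{α/2} + z_β) / d)².
z_{α/2} + z_β = 2.241 + 1.036 = 3.277.
n = 2 × (3.277 / 0.536)² = 2 × 6.114² = 2 × 37.38 = 74.8.
Round up to the next whole participant.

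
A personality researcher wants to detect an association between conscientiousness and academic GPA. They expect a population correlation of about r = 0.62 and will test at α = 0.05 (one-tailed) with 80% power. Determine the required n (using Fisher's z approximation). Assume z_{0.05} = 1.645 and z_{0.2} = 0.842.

Fisher's z: C = ½·ln((1+r)/(1−r)) = ½·ln(4.2632) = 0.7250.
n = ((z_{α} + z_β)/C)² + 3.
(1.645 + 0.842) / 0.7250 = 2.487 / 0.7250 = 3.430.
n = 3.430² + 3 = 11.77 + 3 = 14.8.
Round up.

n = 15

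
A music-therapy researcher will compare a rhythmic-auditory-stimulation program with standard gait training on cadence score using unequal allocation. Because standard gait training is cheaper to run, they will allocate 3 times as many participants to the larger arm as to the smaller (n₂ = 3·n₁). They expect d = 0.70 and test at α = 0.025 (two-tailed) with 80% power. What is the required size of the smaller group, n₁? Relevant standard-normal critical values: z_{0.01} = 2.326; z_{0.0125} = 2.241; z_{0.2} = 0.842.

n₁ = 26

With allocation ratio k = n₂/n₁ = 3, Var(x̄₁−x̄₂) = σ²(1/n₁ + 1/(k·n₁)) = σ²·(k+1)/(k·n₁).
So n₁ = (1 + 1/k)·((z_{α/2} + z_β)/d)² = 1.333 × (3.083/0.70)².
n₁ = 1.333 × 19.40 = 25.9.
Round up: n₁ = 26, giving n₂ = 3 × 26 = 78.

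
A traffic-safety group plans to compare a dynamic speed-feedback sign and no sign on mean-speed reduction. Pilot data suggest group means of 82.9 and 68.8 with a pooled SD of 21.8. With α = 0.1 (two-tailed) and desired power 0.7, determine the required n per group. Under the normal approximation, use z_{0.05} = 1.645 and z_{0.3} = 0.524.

Cohen's d = |M₁ − M₂| / SD_pooled = |82.9 − 68.8| / 21.8 = 14.1 / 21.8 = 0.647.
For two independent groups with equal n: n = 2·((z_{α/2} + z_β) / d)².
z_{α/2} + z_β = 1.645 + 0.524 = 2.169.
n = 2 × (2.169 / 0.647)² = 2 × 3.352² = 2 × 11.24 = 22.5.
Round up to the next whole participant.

n = 23 per group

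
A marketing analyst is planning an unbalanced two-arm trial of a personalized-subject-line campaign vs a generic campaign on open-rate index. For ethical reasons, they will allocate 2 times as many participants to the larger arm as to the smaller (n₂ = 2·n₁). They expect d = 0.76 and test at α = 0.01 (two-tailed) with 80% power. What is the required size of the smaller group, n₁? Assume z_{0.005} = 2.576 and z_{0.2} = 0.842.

n₁ = 31

With allocation ratio k = n₂/n₁ = 2, Var(x̄₁−x̄₂) = σ²(1/n₁ + 1/(k·n₁)) = σ²·(k+1)/(k·n₁).
So n₁ = (1 + 1/k)·((z_{α/2} + z_β)/d)² = 1.500 × (3.418/0.76)².
n₁ = 1.500 × 20.23 = 30.3.
Round up: n₁ = 31, giving n₂ = 2 × 31 = 62.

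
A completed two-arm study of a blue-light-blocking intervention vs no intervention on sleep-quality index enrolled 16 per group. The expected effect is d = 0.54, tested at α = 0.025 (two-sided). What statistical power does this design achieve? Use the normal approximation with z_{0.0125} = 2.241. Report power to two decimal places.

power ≈ 0.24

For two equal groups, power = Φ(d·√(n/2) − z_{α/2}).
d·√(n/2) = 0.54 × √(16/2) = 0.54 × 2.828 = 1.527.
z_β = 1.527 − 2.241 = -0.714.
Power = Φ(-0.714) = 0.238.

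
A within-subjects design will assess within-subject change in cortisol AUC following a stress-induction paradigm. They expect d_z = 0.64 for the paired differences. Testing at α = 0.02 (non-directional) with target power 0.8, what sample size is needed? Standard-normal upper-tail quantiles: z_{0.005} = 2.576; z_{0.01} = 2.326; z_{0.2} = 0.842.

For a paired (one-sample on differences) test: n = ((z_{α/2} + z_β) / d)².
z_{α/2} + z_β = 2.326 + 0.842 = 3.168.
n = (3.168 / 0.64)² = 4.950² = 24.50.
Round up.

n = 25 pairs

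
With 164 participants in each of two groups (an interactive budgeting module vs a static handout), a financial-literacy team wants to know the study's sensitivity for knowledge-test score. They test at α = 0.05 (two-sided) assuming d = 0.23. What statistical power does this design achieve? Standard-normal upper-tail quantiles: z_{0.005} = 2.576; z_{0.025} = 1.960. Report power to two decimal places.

For two equal groups, power = Φ(d·√(n/2) − z_{α/2}).
d·√(n/2) = 0.23 × √(164/2) = 0.23 × 9.055 = 2.083.
z_β = 2.083 − 1.960 = 0.123.
Power = Φ(0.123) = 0.549.

power ≈ 0.55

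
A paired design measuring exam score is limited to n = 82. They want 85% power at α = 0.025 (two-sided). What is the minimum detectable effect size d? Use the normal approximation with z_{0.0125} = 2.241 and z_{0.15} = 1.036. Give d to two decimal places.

For a single sample (or paired design) of n = 82: d_min = (z_{α/2} + z_β)/√n.
z-sum = 2.241 + 1.036 = 3.277.
d_min = 3.277 / √82 = 3.277 / 9.055 = 0.362.

d_min ≈ 0.36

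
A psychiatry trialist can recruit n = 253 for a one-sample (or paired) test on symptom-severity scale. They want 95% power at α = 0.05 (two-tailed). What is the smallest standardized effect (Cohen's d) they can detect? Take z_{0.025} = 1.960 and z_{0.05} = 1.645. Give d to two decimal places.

d_min ≈ 0.23

For a single sample (or paired design) of n = 253: d_min = (z_{α/2} + z_β)/√n.
z-sum = 1.960 + 1.645 = 3.605.
d_min = 3.605 / √253 = 3.605 / 15.906 = 0.227.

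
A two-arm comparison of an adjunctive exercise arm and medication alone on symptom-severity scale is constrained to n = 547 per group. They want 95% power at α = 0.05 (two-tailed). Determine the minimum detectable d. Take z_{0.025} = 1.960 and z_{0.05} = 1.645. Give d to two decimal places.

d_min ≈ 0.22

For two independent groups of n = 547 each: d_min = (z_{α/2} + z_β)·√(2/n).
z-sum = 1.960 + 1.645 = 3.605.
d_min = 3.605 × √(2/547) = 3.605 × 0.0605 = 0.218.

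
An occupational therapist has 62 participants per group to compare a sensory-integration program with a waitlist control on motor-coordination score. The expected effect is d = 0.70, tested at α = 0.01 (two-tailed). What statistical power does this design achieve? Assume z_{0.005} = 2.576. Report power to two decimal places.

For two equal groups, power = Φ(d·√(n/2) − z_{α/2}).
d·√(n/2) = 0.70 × √(62/2) = 0.70 × 5.568 = 3.897.
z_β = 3.897 − 2.576 = 1.321.
Power = Φ(1.321) = 0.907.

power ≈ 0.91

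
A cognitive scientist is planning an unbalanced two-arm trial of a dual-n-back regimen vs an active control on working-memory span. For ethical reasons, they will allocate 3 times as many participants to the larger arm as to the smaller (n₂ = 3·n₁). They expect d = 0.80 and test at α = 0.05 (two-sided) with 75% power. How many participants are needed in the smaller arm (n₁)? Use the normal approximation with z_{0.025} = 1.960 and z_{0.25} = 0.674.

n₁ = 15

With allocation ratio k = n₂/n₁ = 3, Var(x̄₁−x̄₂) = σ²(1/n₁ + 1/(k·n₁)) = σ²·(k+1)/(k·n₁).
So n₁ = (1 + 1/k)·((z_{α/2} + z_β)/d)² = 1.333 × (2.634/0.80)².
n₁ = 1.333 × 10.84 = 14.5.
Round up: n₁ = 15, giving n₂ = 3 × 15 = 45.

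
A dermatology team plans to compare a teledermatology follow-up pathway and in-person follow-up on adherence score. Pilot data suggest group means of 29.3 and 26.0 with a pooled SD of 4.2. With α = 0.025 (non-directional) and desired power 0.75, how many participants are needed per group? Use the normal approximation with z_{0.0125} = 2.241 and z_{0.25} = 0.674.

n = 28 per group

Cohen's d = |M₁ − M₂| / SD_pooled = |29.3 − 26.0| / 4.2 = 3.3 / 4.2 = 0.786.
For two independent groups with equal n: n = 2·((z_{α/2} + z_β) / d)².
z_{α/2} + z_β = 2.241 + 0.674 = 2.915.
n = 2 × (2.915 / 0.786)² = 2 × 3.709² = 2 × 13.75 = 27.5.
Round up to the next whole participant.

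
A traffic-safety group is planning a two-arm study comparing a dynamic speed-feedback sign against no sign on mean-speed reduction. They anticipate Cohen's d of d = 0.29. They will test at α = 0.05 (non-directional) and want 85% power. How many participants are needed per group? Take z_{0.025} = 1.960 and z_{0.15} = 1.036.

For two independent groups with equal n: n = 2·((z_{α/2} + z_β) / d)².
z_{α/2} + z_β = 1.960 + 1.036 = 2.996.
n = 2 × (2.996 / 0.29)² = 2 × 10.331² = 2 × 106.73 = 213.5.
Round up to the next whole participant.

n = 214 per group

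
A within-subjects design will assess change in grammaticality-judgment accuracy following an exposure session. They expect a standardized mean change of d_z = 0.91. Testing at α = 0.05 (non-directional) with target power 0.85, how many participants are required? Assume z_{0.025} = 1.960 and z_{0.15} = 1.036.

For a paired (one-sample on differences) test: n = ((z_{α/2} + z_β) / d)².
z_{α/2} + z_β = 1.960 + 1.036 = 2.996.
n = (2.996 / 0.91)² = 3.292² = 10.84.
Round up.

n = 11 pairs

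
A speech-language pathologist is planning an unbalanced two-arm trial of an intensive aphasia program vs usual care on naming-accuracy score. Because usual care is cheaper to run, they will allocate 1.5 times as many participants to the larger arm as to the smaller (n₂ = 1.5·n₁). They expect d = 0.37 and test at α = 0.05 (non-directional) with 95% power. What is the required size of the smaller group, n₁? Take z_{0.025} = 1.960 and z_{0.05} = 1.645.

n₁ = 159

With allocation ratio k = n₂/n₁ = 1.5, Var(x̄₁−x̄₂) = σ²(1/n₁ + 1/(k·n₁)) = σ²·(k+1)/(k·n₁).
So n₁ = (1 + 1/k)·((z_{α/2} + z_β)/d)² = 1.667 × (3.605/0.37)².
n₁ = 1.667 × 94.93 = 158.2.
Round up: n₁ = 159, giving n₂ = ⌈1.5 × 159⌉ = ⌈238.5⌉ = 239.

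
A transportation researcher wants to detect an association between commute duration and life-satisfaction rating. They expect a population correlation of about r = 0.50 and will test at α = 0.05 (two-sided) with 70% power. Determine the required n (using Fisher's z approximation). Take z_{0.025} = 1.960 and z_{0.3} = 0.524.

Fisher's z: C = ½·ln((1+r)/(1−r)) = ½·ln(3.0000) = 0.5493.
n = ((z_{α/2} + z_β)/C)² + 3.
(1.960 + 0.524) / 0.5493 = 2.484 / 0.5493 = 4.522.
n = 4.522² + 3 = 20.45 + 3 = 23.4.
Round up.

n = 24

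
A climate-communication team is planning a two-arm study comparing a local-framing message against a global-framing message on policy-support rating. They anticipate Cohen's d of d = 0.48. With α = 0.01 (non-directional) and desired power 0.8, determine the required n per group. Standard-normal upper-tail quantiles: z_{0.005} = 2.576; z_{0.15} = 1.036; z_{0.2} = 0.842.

n = 102 per group

For two independent groups with equal n: n = 2·((z_{α/2} + z_β) / d)².
z_{α/2} + z_β = 2.576 + 0.842 = 3.418.
n = 2 × (3.418 / 0.48)² = 2 × 7.121² = 2 × 50.71 = 101.4.
Round up to the next whole participant.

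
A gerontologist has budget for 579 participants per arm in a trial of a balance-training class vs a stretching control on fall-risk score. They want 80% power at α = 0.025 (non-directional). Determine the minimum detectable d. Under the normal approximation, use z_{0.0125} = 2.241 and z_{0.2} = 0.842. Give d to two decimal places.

d_min ≈ 0.18

For two independent groups of n = 579 each: d_min = (z_{α/2} + z_β)·√(2/n).
z-sum = 2.241 + 0.842 = 3.083.
d_min = 3.083 × √(2/579) = 3.083 × 0.0588 = 0.181.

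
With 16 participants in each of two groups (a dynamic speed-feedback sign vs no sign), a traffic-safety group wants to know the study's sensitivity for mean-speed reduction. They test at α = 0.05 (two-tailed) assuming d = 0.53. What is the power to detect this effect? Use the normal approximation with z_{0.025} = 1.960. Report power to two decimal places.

For two equal groups, power = Φ(d·√(n/2) − z_{α/2}).
d·√(n/2) = 0.53 × √(16/2) = 0.53 × 2.828 = 1.499.
z_β = 1.499 − 1.960 = -0.461.
Power = Φ(-0.461) = 0.322.

power ≈ 0.32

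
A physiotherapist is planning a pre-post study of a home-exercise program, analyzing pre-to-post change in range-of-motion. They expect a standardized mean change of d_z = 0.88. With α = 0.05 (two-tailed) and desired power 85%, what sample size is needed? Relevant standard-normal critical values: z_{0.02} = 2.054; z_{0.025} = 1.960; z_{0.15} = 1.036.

For a paired (one-sample on differences) test: n = ((z_{α/2} + z_β) / d)².
z_{α/2} + z_β = 1.960 + 1.036 = 2.996.
n = (2.996 / 0.88)² = 3.405² = 11.59.
Round up.

n = 12 pairs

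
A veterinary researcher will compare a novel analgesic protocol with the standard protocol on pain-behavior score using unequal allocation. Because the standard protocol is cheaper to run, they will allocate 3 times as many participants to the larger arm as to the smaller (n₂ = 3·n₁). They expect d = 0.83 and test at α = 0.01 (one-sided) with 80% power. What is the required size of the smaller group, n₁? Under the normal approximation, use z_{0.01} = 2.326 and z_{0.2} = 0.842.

With allocation ratio k = n₂/n₁ = 3, Var(x̄₁−x̄₂) = σ²(1/n₁ + 1/(k·n₁)) = σ²·(k+1)/(k·n₁).
So n₁ = (1 + 1/k)·((z_{α} + z_β)/d)² = 1.333 × (3.168/0.83)².
n₁ = 1.333 × 14.57 = 19.4.
Round up: n₁ = 20, giving n₂ = 3 × 20 = 60.

n₁ = 20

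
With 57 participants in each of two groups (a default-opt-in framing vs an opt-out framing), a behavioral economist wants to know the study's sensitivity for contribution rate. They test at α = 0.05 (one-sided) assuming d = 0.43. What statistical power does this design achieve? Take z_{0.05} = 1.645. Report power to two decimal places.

For two equal groups, power = Φ(d·√(n/2) − z_{α}).
d·√(n/2) = 0.43 × √(57/2) = 0.43 × 5.339 = 2.296.
z_β = 2.296 − 1.645 = 0.651.
Power = Φ(0.651) = 0.742.

power ≈ 0.74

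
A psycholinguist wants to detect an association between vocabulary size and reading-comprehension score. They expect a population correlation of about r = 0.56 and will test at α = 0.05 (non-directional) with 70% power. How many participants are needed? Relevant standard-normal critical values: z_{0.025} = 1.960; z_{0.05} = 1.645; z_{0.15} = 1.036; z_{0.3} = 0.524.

n = 19

Fisher's z: C = ½·ln((1+r)/(1−r)) = ½·ln(3.5455) = 0.6328.
n = ((z_{α/2} + z_β)/C)² + 3.
(1.960 + 0.524) / 0.6328 = 2.484 / 0.6328 = 3.925.
n = 3.925² + 3 = 15.41 + 3 = 18.4.
Round up.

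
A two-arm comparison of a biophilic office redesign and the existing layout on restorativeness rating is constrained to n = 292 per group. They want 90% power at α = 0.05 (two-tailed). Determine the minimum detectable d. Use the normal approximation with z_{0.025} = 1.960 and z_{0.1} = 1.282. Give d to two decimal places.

d_min ≈ 0.27

For two independent groups of n = 292 each: d_min = (z_{α/2} + z_β)·√(2/n).
z-sum = 1.960 + 1.282 = 3.242.
d_min = 3.242 × √(2/292) = 3.242 × 0.0828 = 0.268.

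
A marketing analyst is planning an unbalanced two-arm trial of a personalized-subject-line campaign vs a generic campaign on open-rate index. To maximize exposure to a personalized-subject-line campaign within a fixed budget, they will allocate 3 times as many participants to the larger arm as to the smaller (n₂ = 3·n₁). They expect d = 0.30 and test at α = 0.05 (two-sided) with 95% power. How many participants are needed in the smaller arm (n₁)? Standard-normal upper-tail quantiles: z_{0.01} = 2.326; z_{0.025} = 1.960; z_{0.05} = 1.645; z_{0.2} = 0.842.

n₁ = 193

With allocation ratio k = n₂/n₁ = 3, Var(x̄₁−x̄₂) = σ²(1/n₁ + 1/(k·n₁)) = σ²·(k+1)/(k·n₁).
So n₁ = (1 + 1/k)·((z_{α/2} + z_β)/d)² = 1.333 × (3.605/0.30)².
n₁ = 1.333 × 144.40 = 192.5.
Round up: n₁ = 193, giving n₂ = 3 × 193 = 579.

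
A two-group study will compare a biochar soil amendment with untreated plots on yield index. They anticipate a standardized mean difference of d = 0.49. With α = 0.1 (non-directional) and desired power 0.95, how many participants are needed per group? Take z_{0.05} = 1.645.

n = 91 per group

For two independent groups with equal n: n = 2·((z_{α/2} + z_β) / d)².
z_{α/2} + z_β = 1.645 + 1.645 = 3.290.
n = 2 × (3.290 / 0.49)² = 2 × 6.714² = 2 × 45.08 = 90.2.
Round up to the next whole participant.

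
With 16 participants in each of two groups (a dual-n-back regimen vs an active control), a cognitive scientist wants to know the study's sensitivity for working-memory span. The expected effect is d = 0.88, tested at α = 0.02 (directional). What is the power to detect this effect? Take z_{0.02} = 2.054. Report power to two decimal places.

power ≈ 0.67

For two equal groups, power = Φ(d·√(n/2) − z_{α}).
d·√(n/2) = 0.88 × √(16/2) = 0.88 × 2.828 = 2.489.
z_β = 2.489 − 2.054 = 0.435.
Power = Φ(0.435) = 0.668.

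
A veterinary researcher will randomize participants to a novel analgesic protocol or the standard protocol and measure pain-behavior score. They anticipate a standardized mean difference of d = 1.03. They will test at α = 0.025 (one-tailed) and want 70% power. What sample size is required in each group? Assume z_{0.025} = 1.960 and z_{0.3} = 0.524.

n = 12 per group

For two independent groups with equal n: n = 2·((z_{α} + z_β) / d)².
z_{α} + z_β = 1.960 + 0.524 = 2.484.
n = 2 × (2.484 / 1.03)² = 2 × 2.412² = 2 × 5.82 = 11.6.
Round up to the next whole participant.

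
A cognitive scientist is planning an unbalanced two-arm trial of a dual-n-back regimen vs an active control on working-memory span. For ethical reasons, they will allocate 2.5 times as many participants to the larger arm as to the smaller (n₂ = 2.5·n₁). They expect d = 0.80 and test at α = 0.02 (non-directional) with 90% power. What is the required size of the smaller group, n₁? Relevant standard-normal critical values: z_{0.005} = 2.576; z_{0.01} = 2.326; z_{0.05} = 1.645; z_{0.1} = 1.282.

n₁ = 29

With allocation ratio k = n₂/n₁ = 2.5, Var(x̄₁−x̄₂) = σ²(1/n₁ + 1/(k·n₁)) = σ²·(k+1)/(k·n₁).
So n₁ = (1 + 1/k)·((z_{α/2} + z_β)/d)² = 1.400 × (3.608/0.80)².
n₁ = 1.400 × 20.34 = 28.5.
Round up: n₁ = 29, giving n₂ = ⌈2.5 × 29⌉ = ⌈72.5⌉ = 73.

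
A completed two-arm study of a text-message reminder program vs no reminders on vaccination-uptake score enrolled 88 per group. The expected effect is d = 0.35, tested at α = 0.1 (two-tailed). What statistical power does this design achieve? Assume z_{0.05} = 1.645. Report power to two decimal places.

For two equal groups, power = Φ(d·√(n/2) − z_{α/2}).
d·√(n/2) = 0.35 × √(88/2) = 0.35 × 6.633 = 2.322.
z_β = 2.322 − 1.645 = 0.677.
Power = Φ(0.677) = 0.751.

power ≈ 0.75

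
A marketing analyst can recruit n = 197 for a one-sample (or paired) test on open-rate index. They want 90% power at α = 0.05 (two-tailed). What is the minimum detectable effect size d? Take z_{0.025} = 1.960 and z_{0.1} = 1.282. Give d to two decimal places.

d_min ≈ 0.23

For a single sample (or paired design) of n = 197: d_min = (z_{α/2} + z_β)/√n.
z-sum = 1.960 + 1.282 = 3.242.
d_min = 3.242 / √197 = 3.242 / 14.036 = 0.231.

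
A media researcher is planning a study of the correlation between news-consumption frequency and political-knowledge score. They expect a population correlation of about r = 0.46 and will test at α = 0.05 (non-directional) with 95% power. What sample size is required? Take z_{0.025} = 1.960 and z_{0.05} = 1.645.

Fisher's z: C = ½·ln((1+r)/(1−r)) = ½·ln(2.7037) = 0.4973.
n = ((z_{α/2} + z_β)/C)² + 3.
(1.960 + 1.645) / 0.4973 = 3.605 / 0.4973 = 7.249.
n = 7.249² + 3 = 52.55 + 3 = 55.6.
Round up.

n = 56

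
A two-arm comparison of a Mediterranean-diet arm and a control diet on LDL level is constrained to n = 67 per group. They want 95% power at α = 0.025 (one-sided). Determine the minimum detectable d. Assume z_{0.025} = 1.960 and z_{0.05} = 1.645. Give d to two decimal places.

For two independent groups of n = 67 each: d_min = (z_{α} + z_β)·√(2/n).
z-sum = 1.960 + 1.645 = 3.605.
d_min = 3.605 × √(2/67) = 3.605 × 0.1728 = 0.623.

d_min ≈ 0.62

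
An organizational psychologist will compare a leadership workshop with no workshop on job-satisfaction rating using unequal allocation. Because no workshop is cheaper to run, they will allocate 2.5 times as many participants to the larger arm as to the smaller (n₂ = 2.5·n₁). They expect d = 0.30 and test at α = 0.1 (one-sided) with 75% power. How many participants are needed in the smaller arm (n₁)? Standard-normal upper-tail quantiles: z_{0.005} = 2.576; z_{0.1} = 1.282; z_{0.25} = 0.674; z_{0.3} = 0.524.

With allocation ratio k = n₂/n₁ = 2.5, Var(x̄₁−x̄₂) = σ²(1/n₁ + 1/(k·n₁)) = σ²·(k+1)/(k·n₁).
So n₁ = (1 + 1/k)·((z_{α} + z_β)/d)² = 1.400 × (1.956/0.30)².
n₁ = 1.400 × 42.51 = 59.5.
Round up: n₁ = 60, giving n₂ = 2.5 × 60 = 150.

n₁ = 60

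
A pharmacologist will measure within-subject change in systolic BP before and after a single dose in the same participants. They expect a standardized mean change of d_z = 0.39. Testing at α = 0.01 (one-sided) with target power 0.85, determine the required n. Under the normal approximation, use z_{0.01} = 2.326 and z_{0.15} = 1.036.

For a paired (one-sample on differences) test: n = ((z_{α} + z_β) / d)².
z_{α} + z_β = 2.326 + 1.036 = 3.362.
n = (3.362 / 0.39)² = 8.621² = 74.31.
Round up.

n = 75 pairs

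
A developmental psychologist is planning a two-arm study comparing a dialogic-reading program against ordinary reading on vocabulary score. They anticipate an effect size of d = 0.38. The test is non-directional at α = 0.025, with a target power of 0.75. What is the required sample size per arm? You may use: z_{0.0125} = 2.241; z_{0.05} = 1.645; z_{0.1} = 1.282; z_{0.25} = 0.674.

n = 118 per group

For two independent groups with equal n: n = 2·((z_{α/2} + z_β) / d)².
z_{α/2} + z_β = 2.241 + 0.674 = 2.915.
n = 2 × (2.915 / 0.38)² = 2 × 7.671² = 2 × 58.85 = 117.7.
Round up to the next whole participant.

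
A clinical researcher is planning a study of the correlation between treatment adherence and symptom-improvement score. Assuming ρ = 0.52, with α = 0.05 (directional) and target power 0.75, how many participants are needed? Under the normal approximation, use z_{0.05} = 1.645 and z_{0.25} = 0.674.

n = 20

Fisher's z: C = ½·ln((1+r)/(1−r)) = ½·ln(3.1667) = 0.5763.
n = ((z_{α} + z_β)/C)² + 3.
(1.645 + 0.674) / 0.5763 = 2.319 / 0.5763 = 4.024.
n = 4.024² + 3 = 16.19 + 3 = 19.2.
Round up.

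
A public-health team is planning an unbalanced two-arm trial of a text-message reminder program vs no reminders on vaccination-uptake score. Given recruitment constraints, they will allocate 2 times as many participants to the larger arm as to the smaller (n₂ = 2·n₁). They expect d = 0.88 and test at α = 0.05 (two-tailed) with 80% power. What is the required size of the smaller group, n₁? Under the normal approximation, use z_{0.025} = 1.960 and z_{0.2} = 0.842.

With allocation ratio k = n₂/n₁ = 2, Var(x̄₁−x̄₂) = σ²(1/n₁ + 1/(k·n₁)) = σ²·(k+1)/(k·n₁).
So n₁ = (1 + 1/k)·((z_{α/2} + z_β)/d)² = 1.500 × (2.802/0.88)².
n₁ = 1.500 × 10.14 = 15.2.
Round up: n₁ = 16, giving n₂ = 2 × 16 = 32.

n₁ = 16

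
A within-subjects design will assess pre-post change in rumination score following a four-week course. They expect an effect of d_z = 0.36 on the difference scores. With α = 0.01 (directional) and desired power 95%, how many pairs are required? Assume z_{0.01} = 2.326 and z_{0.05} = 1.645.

n = 122 pairs

For a paired (one-sample on differences) test: n = ((z_{α} + z_β) / d)².
z_{α} + z_β = 2.326 + 1.645 = 3.971.
n = (3.971 / 0.36)² = 11.031² = 121.67.
Round up.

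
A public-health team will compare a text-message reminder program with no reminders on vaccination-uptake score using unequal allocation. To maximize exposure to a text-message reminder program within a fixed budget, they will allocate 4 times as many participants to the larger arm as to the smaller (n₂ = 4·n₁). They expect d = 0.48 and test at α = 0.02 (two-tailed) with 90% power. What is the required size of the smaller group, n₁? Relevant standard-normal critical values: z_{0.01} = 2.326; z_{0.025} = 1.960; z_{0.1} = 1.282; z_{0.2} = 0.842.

n₁ = 71

With allocation ratio k = n₂/n₁ = 4, Var(x̄₁−x̄₂) = σ²(1/n₁ + 1/(k·n₁)) = σ²·(k+1)/(k·n₁).
So n₁ = (1 + 1/k)·((z_{α/2} + z_β)/d)² = 1.250 × (3.608/0.48)².
n₁ = 1.250 × 56.50 = 70.6.
Round up: n₁ = 71, giving n₂ = 4 × 71 = 284.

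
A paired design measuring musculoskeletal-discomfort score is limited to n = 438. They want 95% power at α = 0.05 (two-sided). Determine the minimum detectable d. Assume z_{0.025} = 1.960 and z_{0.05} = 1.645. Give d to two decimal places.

For a single sample (or paired design) of n = 438: d_min = (z_{α/2} + z_β)/√n.
z-sum = 1.960 + 1.645 = 3.605.
d_min = 3.605 / √438 = 3.605 / 20.928 = 0.172.

d_min ≈ 0.17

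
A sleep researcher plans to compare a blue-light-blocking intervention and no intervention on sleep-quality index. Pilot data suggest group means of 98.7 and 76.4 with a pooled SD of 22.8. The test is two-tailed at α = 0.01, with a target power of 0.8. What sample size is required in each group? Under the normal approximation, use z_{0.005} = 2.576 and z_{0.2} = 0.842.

n = 25 per group

Cohen's d = |M₁ − M₂| / SD_pooled = |98.7 − 76.4| / 22.8 = 22.3 / 22.8 = 0.978.
For two independent groups with equal n: n = 2·((z_{α/2} + z_β) / d)².
z_{α/2} + z_β = 2.576 + 0.842 = 3.418.
n = 2 × (3.418 / 0.978)² = 2 × 3.495² = 2 × 12.21 = 24.4.
Round up to the next whole participant.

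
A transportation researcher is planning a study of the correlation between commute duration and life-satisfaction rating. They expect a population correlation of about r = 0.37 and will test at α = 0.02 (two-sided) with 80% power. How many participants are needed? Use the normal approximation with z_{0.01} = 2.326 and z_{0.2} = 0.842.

n = 70

Fisher's z: C = ½·ln((1+r)/(1−r)) = ½·ln(2.1746) = 0.3884.
n = ((z_{α/2} + z_β)/C)² + 3.
(2.326 + 0.842) / 0.3884 = 3.168 / 0.3884 = 8.157.
n = 8.157² + 3 = 66.53 + 3 = 69.5.
Round up.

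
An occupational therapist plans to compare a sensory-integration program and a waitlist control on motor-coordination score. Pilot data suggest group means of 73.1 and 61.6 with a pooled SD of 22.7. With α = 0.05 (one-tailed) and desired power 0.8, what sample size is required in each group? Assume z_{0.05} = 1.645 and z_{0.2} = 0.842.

n = 49 per group

Cohen's d = |M₁ − M₂| / SD_pooled = |73.1 − 61.6| / 22.7 = 11.5 / 22.7 = 0.507.
For two independent groups with equal n: n = 2·((z_{α} + z_β) / d)².
z_{α} + z_β = 1.645 + 0.842 = 2.487.
n = 2 × (2.487 / 0.507)² = 2 × 4.905² = 2 × 24.06 = 48.1.
Round up to the next whole participant.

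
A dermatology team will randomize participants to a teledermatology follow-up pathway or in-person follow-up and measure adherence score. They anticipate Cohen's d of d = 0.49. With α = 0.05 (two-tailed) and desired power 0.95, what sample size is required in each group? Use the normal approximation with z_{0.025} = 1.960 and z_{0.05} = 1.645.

For two independent groups with equal n: n = 2·((z_{α/2} + z_β) / d)².
z_{α/2} + z_β = 1.960 + 1.645 = 3.605.
n = 2 × (3.605 / 0.49)² = 2 × 7.357² = 2 × 54.13 = 108.3.
Round up to the next whole participant.

n = 109 per group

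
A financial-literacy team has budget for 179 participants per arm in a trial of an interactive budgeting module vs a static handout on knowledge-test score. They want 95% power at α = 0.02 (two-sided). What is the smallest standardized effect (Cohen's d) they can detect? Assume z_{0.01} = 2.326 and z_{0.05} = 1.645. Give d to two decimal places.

d_min ≈ 0.42

For two independent groups of n = 179 each: d_min = (z_{α/2} + z_β)·√(2/n).
z-sum = 2.326 + 1.645 = 3.971.
d_min = 3.971 × √(2/179) = 3.971 × 0.1057 = 0.420.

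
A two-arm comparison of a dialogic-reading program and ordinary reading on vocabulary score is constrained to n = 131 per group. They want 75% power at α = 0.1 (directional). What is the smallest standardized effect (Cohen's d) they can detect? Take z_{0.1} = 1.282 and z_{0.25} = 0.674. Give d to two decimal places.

d_min ≈ 0.24

For two independent groups of n = 131 each: d_min = (z_{α} + z_β)·√(2/n).
z-sum = 1.282 + 0.674 = 1.956.
d_min = 1.956 × √(2/131) = 1.956 × 0.1236 = 0.242.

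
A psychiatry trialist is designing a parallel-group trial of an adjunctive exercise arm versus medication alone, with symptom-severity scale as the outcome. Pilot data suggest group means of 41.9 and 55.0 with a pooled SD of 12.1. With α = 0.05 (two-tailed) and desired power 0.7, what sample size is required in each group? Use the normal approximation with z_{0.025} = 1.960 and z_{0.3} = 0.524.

n = 11 per group

Cohen's d = |M₁ − M₂| / SD_pooled = |41.9 − 55.0| / 12.1 = 13.1 / 12.1 = 1.083.
For two independent groups with equal n: n = 2·((z_{α/2} + z_β) / d)².
z_{α/2} + z_β = 1.960 + 0.524 = 2.484.
n = 2 × (2.484 / 1.083)² = 2 × 2.294² = 2 × 5.26 = 10.5.
Round up to the next whole participant.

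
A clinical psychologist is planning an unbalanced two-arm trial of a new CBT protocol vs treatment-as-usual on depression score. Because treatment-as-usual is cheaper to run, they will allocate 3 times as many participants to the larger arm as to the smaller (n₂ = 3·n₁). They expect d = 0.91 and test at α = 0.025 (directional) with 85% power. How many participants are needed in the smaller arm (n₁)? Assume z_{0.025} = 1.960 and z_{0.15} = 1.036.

n₁ = 15

With allocation ratio k = n₂/n₁ = 3, Var(x̄₁−x̄₂) = σ²(1/n₁ + 1/(k·n₁)) = σ²·(k+1)/(k·n₁).
So n₁ = (1 + 1/k)·((z_{α} + z_β)/d)² = 1.333 × (2.996/0.91)².
n₁ = 1.333 × 10.84 = 14.5.
Round up: n₁ = 15, giving n₂ = 3 × 15 = 45.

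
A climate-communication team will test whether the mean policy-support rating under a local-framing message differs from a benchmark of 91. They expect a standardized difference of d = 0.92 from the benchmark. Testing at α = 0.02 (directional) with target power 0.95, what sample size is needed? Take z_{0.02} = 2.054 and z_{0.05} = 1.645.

n = 17

For a one-sample test: n = ((z_{α} + z_β) / d)².
z_{α} + z_β = 2.054 + 1.645 = 3.699.
n = (3.699 / 0.92)² = 4.021² = 16.17.
Round up.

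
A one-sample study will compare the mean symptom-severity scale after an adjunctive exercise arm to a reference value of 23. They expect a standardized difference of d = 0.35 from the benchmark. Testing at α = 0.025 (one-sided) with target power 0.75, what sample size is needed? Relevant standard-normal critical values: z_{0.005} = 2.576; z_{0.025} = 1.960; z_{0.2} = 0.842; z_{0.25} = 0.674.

n = 57

For a one-sample test: n = ((z_{α} + z_β) / d)².
z_{α} + z_β = 1.960 + 0.674 = 2.634.
n = (2.634 / 0.35)² = 7.526² = 56.64.
Round up.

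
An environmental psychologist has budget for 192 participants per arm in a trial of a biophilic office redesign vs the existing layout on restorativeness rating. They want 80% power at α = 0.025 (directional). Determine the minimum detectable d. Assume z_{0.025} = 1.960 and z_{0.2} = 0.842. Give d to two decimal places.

For two independent groups of n = 192 each: d_min = (z_{α} + z_β)·√(2/n).
z-sum = 1.960 + 0.842 = 2.802.
d_min = 2.802 × √(2/192) = 2.802 × 0.1021 = 0.286.

d_min ≈ 0.29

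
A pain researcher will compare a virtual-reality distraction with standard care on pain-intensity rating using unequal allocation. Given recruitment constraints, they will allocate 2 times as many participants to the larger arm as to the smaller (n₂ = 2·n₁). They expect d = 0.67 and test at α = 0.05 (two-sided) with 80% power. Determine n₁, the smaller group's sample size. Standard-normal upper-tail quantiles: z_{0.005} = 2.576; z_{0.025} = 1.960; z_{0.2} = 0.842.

With allocation ratio k = n₂/n₁ = 2, Var(x̄₁−x̄₂) = σ²(1/n₁ + 1/(k·n₁)) = σ²·(k+1)/(k·n₁).
So n₁ = (1 + 1/k)·((z_{α/2} + z_β)/d)² = 1.500 × (2.802/0.67)².
n₁ = 1.500 × 17.49 = 26.2.
Round up: n₁ = 27, giving n₂ = 2 × 27 = 54.

n₁ = 27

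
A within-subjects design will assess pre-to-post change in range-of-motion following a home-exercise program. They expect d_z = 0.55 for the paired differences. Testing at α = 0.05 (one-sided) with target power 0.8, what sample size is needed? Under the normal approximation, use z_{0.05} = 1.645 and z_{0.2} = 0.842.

For a paired (one-sample on differences) test: n = ((z_{α} + z_β) / d)².
z_{α} + z_β = 1.645 + 0.842 = 2.487.
n = (2.487 / 0.55)² = 4.522² = 20.45.
Round up.

n = 21 pairs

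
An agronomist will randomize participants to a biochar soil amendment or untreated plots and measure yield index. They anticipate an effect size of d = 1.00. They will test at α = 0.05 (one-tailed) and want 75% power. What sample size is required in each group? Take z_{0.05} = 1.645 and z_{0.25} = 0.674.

For two independent groups with equal n: n = 2·((z_{α} + z_β) / d)².
z_{α} + z_β = 1.645 + 0.674 = 2.319.
n = 2 × (2.319 / 1.00)² = 2 × 2.319² = 2 × 5.38 = 10.8.
Round up to the next whole participant.

n = 11 per group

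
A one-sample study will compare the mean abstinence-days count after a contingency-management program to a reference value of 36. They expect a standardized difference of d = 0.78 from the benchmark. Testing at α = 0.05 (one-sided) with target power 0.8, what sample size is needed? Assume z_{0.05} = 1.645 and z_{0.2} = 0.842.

n = 11

For a one-sample test: n = ((z_{α} + z_β) / d)².
z_{α} + z_β = 1.645 + 0.842 = 2.487.
n = (2.487 / 0.78)² = 3.188² = 10.17.
Round up.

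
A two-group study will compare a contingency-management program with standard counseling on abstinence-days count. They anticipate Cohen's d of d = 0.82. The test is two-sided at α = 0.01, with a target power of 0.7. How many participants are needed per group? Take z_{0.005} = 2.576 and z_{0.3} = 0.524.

n = 29 per group

For two independent groups with equal n: n = 2·((z_{α/2} + z_β) / d)².
z_{α/2} + z_β = 2.576 + 0.524 = 3.100.
n = 2 × (3.100 / 0.82)² = 2 × 3.780² = 2 × 14.29 = 28.6.
Round up to the next whole participant.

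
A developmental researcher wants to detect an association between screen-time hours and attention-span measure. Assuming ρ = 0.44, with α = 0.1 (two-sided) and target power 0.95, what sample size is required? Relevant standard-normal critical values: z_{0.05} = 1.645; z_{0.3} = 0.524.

Fisher's z: C = ½·ln((1+r)/(1−r)) = ½·ln(2.5714) = 0.4722.
n = ((z_{α/2} + z_β)/C)² + 3.
(1.645 + 1.645) / 0.4722 = 3.290 / 0.4722 = 6.967.
n = 6.967² + 3 = 48.54 + 3 = 51.5.
Round up.

n = 52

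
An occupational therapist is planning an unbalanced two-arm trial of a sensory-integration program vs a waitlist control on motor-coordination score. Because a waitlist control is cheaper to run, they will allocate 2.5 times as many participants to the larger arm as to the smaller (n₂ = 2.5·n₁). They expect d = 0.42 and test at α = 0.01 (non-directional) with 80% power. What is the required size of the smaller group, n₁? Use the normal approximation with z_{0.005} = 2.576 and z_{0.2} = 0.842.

With allocation ratio k = n₂/n₁ = 2.5, Var(x̄₁−x̄₂) = σ²(1/n₁ + 1/(k·n₁)) = σ²·(k+1)/(k·n₁).
So n₁ = (1 + 1/k)·((z_{α/2} + z_β)/d)² = 1.400 × (3.418/0.42)².
n₁ = 1.400 × 66.23 = 92.7.
Round up: n₁ = 93, giving n₂ = ⌈2.5 × 93⌉ = ⌈232.5⌉ = 233.

n₁ = 93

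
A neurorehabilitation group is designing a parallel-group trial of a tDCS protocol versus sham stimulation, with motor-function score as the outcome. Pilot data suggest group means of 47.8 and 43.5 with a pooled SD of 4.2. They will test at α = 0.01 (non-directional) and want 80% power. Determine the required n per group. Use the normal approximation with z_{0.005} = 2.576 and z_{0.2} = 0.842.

n = 23 per group

Cohen's d = |M₁ − M₂| / SD_pooled = |47.8 − 43.5| / 4.2 = 4.3 / 4.2 = 1.024.
For two independent groups with equal n: n = 2·((z_{α/2} + z_β) / d)².
z_{α/2} + z_β = 2.576 + 0.842 = 3.418.
n = 2 × (3.418 / 1.024)² = 2 × 3.338² = 2 × 11.14 = 22.3.
Round up to the next whole participant.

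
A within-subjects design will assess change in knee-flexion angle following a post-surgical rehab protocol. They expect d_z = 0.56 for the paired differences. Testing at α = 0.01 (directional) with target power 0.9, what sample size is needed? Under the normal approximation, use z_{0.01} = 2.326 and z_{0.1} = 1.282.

n = 42 pairs

For a paired (one-sample on differences) test: n = ((z_{α} + z_β) / d)².
z_{α} + z_β = 2.326 + 1.282 = 3.608.
n = (3.608 / 0.56)² = 6.443² = 41.51.
Round up.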